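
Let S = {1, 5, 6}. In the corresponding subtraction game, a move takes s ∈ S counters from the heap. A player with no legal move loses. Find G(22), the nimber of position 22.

G(0) = 0
G(1) = mex{0} = 1
G(2) = mex{1} = 0
G(3) = mex{0} = 1
G(4) = mex{1} = 0
G(5) = mex{0,0} = 1
G(6) = mex{1,1,0} = 2
G(7) = mex{2,0,1} = 3
G(8) = mex{3,1,0} = 2
G(9) = mex{2,0,1} = 3
G(10) = mex{3,1,0} = 2
G(11) = mex{2,2,1} = 0
G(12) = mex{0,3,2} = 1
G(13) = mex{1,2,3} = 0
G(14) = mex{0,3,2} = 1
G(15) = mex{1,2,3} = 0
G(16) = mex{0,0,2} = 1
G(17) = mex{1,1,0} = 2
G(18) = mex{2,0,1} = 3
G(19) = mex{3,1,0} = 2
G(20) = mex{2,0,1} = 3
G(21) = mex{3,1,0} = 2
G(22) = mex{2,2,1} = 0

0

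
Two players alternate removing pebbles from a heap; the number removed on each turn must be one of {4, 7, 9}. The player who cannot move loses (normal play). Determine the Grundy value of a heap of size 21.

G(0) = 0
G(1) = mex{} = 0
G(2) = mex{} = 0
G(3) = mex{} = 0
G(4) = mex{0} = 1
G(5) = mex{0} = 1
G(6) = mex{0} = 1
G(7) = mex{0,0} = 1
G(8) = mex{1,0} = 2
G(9) = mex{1,0,0} = 2
G(10) = mex{1,0,0} = 2
G(11) = mex{1,1,0} = 2
G(12) = mex{2,1,0} = 3
G(13) = mex{2,1,1} = 0
G(14) = mex{2,1,1} = 0
G(15) = mex{2,2,1} = 0
G(16) = mex{3,2,1} = 0
G(17) = mex{0,2,2} = 1
G(18) = mex{0,2,2} = 1
G(19) = mex{0,3,2} = 1
G(20) = mex{0,0,2} = 1
G(21) = mex{1,0,3} = 2

2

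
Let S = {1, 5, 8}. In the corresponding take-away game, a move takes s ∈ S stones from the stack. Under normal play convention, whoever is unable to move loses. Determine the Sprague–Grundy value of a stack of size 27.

n :  0  1  2  3  4  5  6  7  8  9 10 11 12 13 14 15 16 17 18 19 20 21 22 23 24 25 26 27
G :  0  1  0  1  0  1  0  1  2  3  2  3  2  0  1  0  1  0  1  0  1  2  3  2  3  2  0  1

1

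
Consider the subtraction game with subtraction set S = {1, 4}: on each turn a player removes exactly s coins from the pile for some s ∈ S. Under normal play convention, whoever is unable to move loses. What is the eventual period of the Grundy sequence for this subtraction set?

5

n :  0  1  2  3  4  5  6  7  8  9 10 11 12 13 14
G :  0  1  0  1  2  0  1  0  1  2  0  1  0  1  2
G(n+5) = G(n) holds for n = 0,…,3 (a full window of length max(S) = 4), so the sequence is purely periodic with period 5.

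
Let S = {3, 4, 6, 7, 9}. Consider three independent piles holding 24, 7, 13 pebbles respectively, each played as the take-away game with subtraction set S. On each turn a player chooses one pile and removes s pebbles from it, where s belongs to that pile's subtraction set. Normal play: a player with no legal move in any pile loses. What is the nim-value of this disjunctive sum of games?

2

All piles use S = {3, 4, 6, 7, 9}:
n :  0  1  2  3  4  5  6  7  8  9 10 11 12 13 14 15 16 17 18 19 20 21 22 23 24
G :  0  0  0  1  1  1  2  2  2  3  3  3  0  0  0  1  1  1  2  2  2  3  3  3  0
Pile A: G(24) = 0.
Pile B: G(7) = 2.
Pile C: G(13) = 0.
Combined Grundy value = 0 ⊕ 2 ⊕ 0 = 2.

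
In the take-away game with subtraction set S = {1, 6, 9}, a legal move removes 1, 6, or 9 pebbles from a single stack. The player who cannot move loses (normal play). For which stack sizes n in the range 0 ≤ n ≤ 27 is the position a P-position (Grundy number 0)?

n :  0  1  2  3  4  5  6  7  8  9 10 11 12 13 14 15 16 17 18 19 20 21 22 23 24 25 26 27
G :  0  1  0  1  0  1  2  0  1  2  3  2  0  1  0  1  2  0  1  0  1  2  0  1  0  1  2  0
P-positions are exactly the n with G(n) = 0.

0, 2, 4, 7, 12, 14, 17, 19, 22, 24, 27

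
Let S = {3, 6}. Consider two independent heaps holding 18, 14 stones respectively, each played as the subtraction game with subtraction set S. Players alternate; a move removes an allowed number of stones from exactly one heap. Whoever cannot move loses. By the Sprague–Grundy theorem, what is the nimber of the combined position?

All heaps use S = {3, 6}:
n :  0  1  2  3  4  5  6  7  8  9 10 11 12 13 14 15 16 17 18
G :  0  0  0  1  1  1  2  2  2  0  0  0  1  1  1  2  2  2  0
Heap A: G(18) = 0.
Heap B: G(14) = 1.
Combined Grundy value = 0 ⊕ 1 = 1.

1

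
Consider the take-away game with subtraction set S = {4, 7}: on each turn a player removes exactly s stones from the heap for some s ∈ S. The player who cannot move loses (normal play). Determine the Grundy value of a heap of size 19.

2

G(0) = 0
G(1) = mex{} = 0
G(2) = mex{} = 0
G(3) = mex{} = 0
G(4) = mex{0} = 1
G(5) = mex{0} = 1
G(6) = mex{0} = 1
G(7) = mex{0,0} = 1
G(8) = mex{1,0} = 2
G(9) = mex{1,0} = 2
G(10) = mex{1,0} = 2
G(11) = mex{1,1} = 0
G(12) = mex{2,1} = 0
G(13) = mex{2,1} = 0
G(14) = mex{2,1} = 0
G(15) = mex{0,2} = 1
G(16) = mex{0,2} = 1
G(17) = mex{0,2} = 1
G(18) = mex{0,0} = 1
G(19) = mex{1,0} = 2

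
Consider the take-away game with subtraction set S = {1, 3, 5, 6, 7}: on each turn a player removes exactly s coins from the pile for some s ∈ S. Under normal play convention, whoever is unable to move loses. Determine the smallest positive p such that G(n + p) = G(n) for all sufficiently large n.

G(0) = 0
G(1) = mex{0} = 1
G(2) = mex{1} = 0
G(3) = mex{0,0} = 1
G(4) = mex{1,1} = 0
G(5) = mex{0,0,0} = 1
G(6) = mex{1,1,1,0} = 2
G(7) = mex{2,0,0,1,0} = 3
G(8) = mex{3,1,1,0,1} = 2
G(9) = mex{2,2,0,1,0} = 3
G(10) = mex{3,3,1,0,1} = 2
G(11) = mex{2,2,2,1,0} = 3
G(12) = mex{3,3,3,2,1} = 0
G(13) = mex{0,2,2,3,2} = 1
G(14) = mex{1,3,3,2,3} = 0
G(15) = mex{0,0,2,3,2} = 1
G(16) = mex{1,1,3,2,3} = 0
G(17) = mex{0,0,0,3,2} = 1
G(18) = mex{1,1,1,0,3} = 2
G(19) = mex{2,0,0,1,0} = 3
G(20) = mex{3,1,1,0,1} = 2
G(21) = mex{2,2,0,1,0} = 3
G(22) = mex{3,3,1,0,1} = 2
G(23) = mex{2,2,2,1,0} = 3
G(24) = mex{3,3,3,2,1} = 0
G(25) = mex{0,2,2,3,2} = 1
G(n+12) = G(n) holds for n = 0,…,6 (a full window of length max(S) = 7), so the sequence is purely periodic with period 12.

12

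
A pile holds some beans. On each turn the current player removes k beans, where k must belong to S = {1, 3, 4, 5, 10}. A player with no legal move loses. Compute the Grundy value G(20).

n :  0  1  2  3  4  5  6  7  8  9 10 11 12 13 14 15 16 17 18 19 20
G :  0  1  0  1  2  3  2  3  0  1  4  5  2  3  0  1  0  1  2  3  2

2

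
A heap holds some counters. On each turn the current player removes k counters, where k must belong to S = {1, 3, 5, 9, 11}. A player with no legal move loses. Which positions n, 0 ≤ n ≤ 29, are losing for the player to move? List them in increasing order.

0, 2, 4, 6, 8, 10, 12, 14, 16, 18, 20, 22, 24, 26, 28

n :  0  1  2  3  4  5  6  7  8  9 10 11 12 13 14 15 16 17 18 19 20 21 22 23 24 25 26 27 28 29
G :  0  1  0  1  0  1  0  1  0  1  0  1  0  1  0  1  0  1  0  1  0  1  0  1  0  1  0  1  0  1
P-positions are exactly the n with G(n) = 0.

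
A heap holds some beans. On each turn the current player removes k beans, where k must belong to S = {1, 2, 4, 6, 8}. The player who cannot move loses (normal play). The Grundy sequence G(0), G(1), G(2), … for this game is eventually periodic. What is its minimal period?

10

G(0) = 0
G(1) = mex{0} = 1
G(2) = mex{1,0} = 2
G(3) = mex{2,1} = 0
G(4) = mex{0,2,0} = 1
G(5) = mex{1,0,1} = 2
G(6) = mex{2,1,2,0} = 3
G(7) = mex{3,2,0,1} = 4
G(8) = mex{4,3,1,2,0} = 5
G(9) = mex{5,4,2,0,1} = 3
G(10) = mex{3,5,3,1,2} = 0
G(11) = mex{0,3,4,2,0} = 1
G(12) = mex{1,0,5,3,1} = 2
G(13) = mex{2,1,3,4,2} = 0
G(14) = mex{0,2,0,5,3} = 1
G(15) = mex{1,0,1,3,4} = 2
G(16) = mex{2,1,2,0,5} = 3
G(17) = mex{3,2,0,1,3} = 4
G(18) = mex{4,3,1,2,0} = 5
G(19) = mex{5,4,2,0,1} = 3
G(20) = mex{3,5,3,1,2} = 0
G(21) = mex{0,3,4,2,0} = 1
G(n+10) = G(n) holds for n = 0,…,7 (a full window of length max(S) = 8), so the sequence is purely periodic with period 10.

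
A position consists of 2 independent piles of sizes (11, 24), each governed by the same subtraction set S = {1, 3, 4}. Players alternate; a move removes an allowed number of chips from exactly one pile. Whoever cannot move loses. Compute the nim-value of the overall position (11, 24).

All piles use S = {1, 3, 4}:
G(0) = 0
G(1) = mex{0} = 1
G(2) = mex{1} = 0
G(3) = mex{0,0} = 1
G(4) = mex{1,1,0} = 2
G(5) = mex{2,0,1} = 3
G(6) = mex{3,1,0} = 2
G(7) = mex{2,2,1} = 0
G(8) = mex{0,3,2} = 1
G(9) = mex{1,2,3} = 0
G(10) = mex{0,0,2} = 1
G(11) = mex{1,1,0} = 2
G(12) = mex{2,0,1} = 3
G(13) = mex{3,1,0} = 2
G(14) = mex{2,2,1} = 0
G(15) = mex{0,3,2} = 1
G(16) = mex{1,2,3} = 0
G(17) = mex{0,0,2} = 1
G(18) = mex{1,1,0} = 2
G(19) = mex{2,0,1} = 3
G(20) = mex{3,1,0} = 2
G(21) = mex{2,2,1} = 0
G(22) = mex{0,3,2} = 1
G(23) = mex{1,2,3} = 0
G(24) = mex{0,0,2} = 1
Pile A: G(11) = 2.
Pile B: G(24) = 1.
Combined Grundy value = 2 ⊕ 1 = 3.

3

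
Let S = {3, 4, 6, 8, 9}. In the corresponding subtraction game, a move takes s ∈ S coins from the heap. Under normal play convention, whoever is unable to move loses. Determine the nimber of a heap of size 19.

n :  0  1  2  3  4  5  6  7  8  9 10 11 12 13 14 15 16 17 18 19
G :  0  0  0  1  1  1  2  2  2  3  3  3  0  0  0  1  1  1  2  2

2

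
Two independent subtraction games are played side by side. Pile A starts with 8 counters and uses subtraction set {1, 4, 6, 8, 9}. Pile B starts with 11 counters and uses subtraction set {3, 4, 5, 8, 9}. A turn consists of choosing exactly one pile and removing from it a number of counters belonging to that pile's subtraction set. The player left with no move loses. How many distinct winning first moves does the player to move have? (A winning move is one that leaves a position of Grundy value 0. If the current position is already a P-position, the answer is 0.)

1

Pile A, S = {1, 4, 6, 8, 9}:
G(0) = 0
G(1) = mex{0} = 1
G(2) = mex{1} = 0
G(3) = mex{0} = 1
G(4) = mex{1,0} = 2
G(5) = mex{2,1} = 0
G(6) = mex{0,0,0} = 1
G(7) = mex{1,1,1} = 0
G(8) = mex{0,2,0,0} = 1
G_A(8) = 1.
Pile B, S = {3, 4, 5, 8, 9}:
G(0) = 0
G(1) = mex{} = 0
G(2) = mex{} = 0
G(3) = mex{0} = 1
G(4) = mex{0,0} = 1
G(5) = mex{0,0,0} = 1
G(6) = mex{1,0,0} = 2
G(7) = mex{1,1,0} = 2
G(8) = mex{1,1,1,0} = 2
G(9) = mex{2,1,1,0,0} = 3
G(10) = mex{2,2,1,0,0} = 3
G(11) = mex{2,2,2,1,0} = 3
G_B(11) = 3.
Combined Grundy value = 1 ⊕ 3 = 2.
A winning move leaves total XOR = 0, i.e. changes one component's Grundy value g to g ⊕ X where X is the current total.
Pile A: need g' = 1⊕2 = 3. Options: 8−1→G=0, 8−4→G=2, 8−6→G=0, 8−8→G=0. Hits: 0.
Pile B: need g' = 3⊕2 = 1. Options: 11−3→G=2, 11−4→G=2, 11−5→G=2, 11−8→G=1, 11−9→G=0. Hits: 1.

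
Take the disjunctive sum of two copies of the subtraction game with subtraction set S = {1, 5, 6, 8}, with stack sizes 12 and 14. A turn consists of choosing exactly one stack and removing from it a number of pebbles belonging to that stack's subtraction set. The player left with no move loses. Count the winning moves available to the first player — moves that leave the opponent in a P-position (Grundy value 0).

All stacks use S = {1, 5, 6, 8}:
G(0) = 0
G(1) = mex{0} = 1
G(2) = mex{1} = 0
G(3) = mex{0} = 1
G(4) = mex{1} = 0
G(5) = mex{0,0} = 1
G(6) = mex{1,1,0} = 2
G(7) = mex{2,0,1} = 3
G(8) = mex{3,1,0,0} = 2
G(9) = mex{2,0,1,1} = 3
G(10) = mex{3,1,0,0} = 2
G(11) = mex{2,2,1,1} = 0
G(12) = mex{0,3,2,0} = 1
G(13) = mex{1,2,3,1} = 0
G(14) = mex{0,3,2,2} = 1
Stack A: G(12) = 1.
Stack B: G(14) = 1.
Combined Grundy value = 1 ⊕ 1 = 0.
A winning move leaves total XOR = 0, i.e. changes one component's Grundy value g to g ⊕ X where X is the current total.
Stack A: target g' = 1⊕0 = 1, but every legal move changes the Grundy value (mex property), so 0 moves.
Stack B: target g' = 1⊕0 = 1, but every legal move changes the Grundy value (mex property), so 0 moves.

0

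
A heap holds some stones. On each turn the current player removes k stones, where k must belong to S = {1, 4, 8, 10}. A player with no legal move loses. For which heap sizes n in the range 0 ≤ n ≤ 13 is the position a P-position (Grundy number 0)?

n :  0  1  2  3  4  5  6  7  8  9 10 11 12 13
G :  0  1  0  1  2  0  1  0  1  2  3  2  3  4
P-positions are exactly the n with G(n) = 0.

0, 2, 5, 7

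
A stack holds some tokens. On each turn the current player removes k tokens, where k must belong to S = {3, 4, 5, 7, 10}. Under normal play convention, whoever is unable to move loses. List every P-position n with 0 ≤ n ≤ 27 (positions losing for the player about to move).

0, 1, 2, 13, 14, 15, 26, 27

n :  0  1  2  3  4  5  6  7  8  9 10 11 12 13 14 15 16 17 18 19 20 21 22 23 24 25 26 27
G :  0  0  0  1  1  1  2  2  2  3  3  3  4  0  0  0  1  1  1  2  2  2  3  3  3  4  0  0
P-positions are exactly the n with G(n) = 0.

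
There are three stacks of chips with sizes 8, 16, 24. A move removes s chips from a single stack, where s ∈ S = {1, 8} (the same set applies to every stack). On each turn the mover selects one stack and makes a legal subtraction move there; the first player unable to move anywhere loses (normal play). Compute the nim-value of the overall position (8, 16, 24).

3

All stacks use S = {1, 8}:
G(0) = 0
G(1) = mex{0} = 1
G(2) = mex{1} = 0
G(3) = mex{0} = 1
G(4) = mex{1} = 0
G(5) = mex{0} = 1
G(6) = mex{1} = 0
G(7) = mex{0} = 1
G(8) = mex{1,0} = 2
G(9) = mex{2,1} = 0
G(10) = mex{0,0} = 1
G(11) = mex{1,1} = 0
G(12) = mex{0,0} = 1
G(13) = mex{1,1} = 0
G(14) = mex{0,0} = 1
G(15) = mex{1,1} = 0
G(16) = mex{0,2} = 1
G(17) = mex{1,0} = 2
G(18) = mex{2,1} = 0
G(19) = mex{0,0} = 1
G(20) = mex{1,1} = 0
G(21) = mex{0,0} = 1
G(22) = mex{1,1} = 0
G(23) = mex{0,0} = 1
G(24) = mex{1,1} = 0
Stack A: G(8) = 2.
Stack B: G(16) = 1.
Stack C: G(24) = 0.
Combined Grundy value = 2 ⊕ 1 ⊕ 0 = 3.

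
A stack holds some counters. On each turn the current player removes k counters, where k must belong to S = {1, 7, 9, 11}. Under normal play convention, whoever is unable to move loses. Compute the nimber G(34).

0

n :  0  1  2  3  4  5  6  7  8  9 10 11 12 13 14 15 16 17 18 19 20 21 22 23 24 25 26 27 28 29 30 31 32 33 34
G :  0  1  0  1  0  1  0  1  0  1  0  1  0  1  0  1  0  1  0  1  0  1  0  1  0  1  0  1  0  1  0  1  0  1  0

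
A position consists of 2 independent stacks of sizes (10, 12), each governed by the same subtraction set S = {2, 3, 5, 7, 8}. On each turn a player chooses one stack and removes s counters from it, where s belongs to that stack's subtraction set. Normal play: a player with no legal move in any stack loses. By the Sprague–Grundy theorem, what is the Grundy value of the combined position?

1

All stacks use S = {2, 3, 5, 7, 8}:
n :  0  1  2  3  4  5  6  7  8  9 10 11 12
G :  0  0  1  1  2  2  3  3  4  4  0  0  1
Stack A: G(10) = 0.
Stack B: G(12) = 1.
Combined Grundy value = 0 ⊕ 1 = 1.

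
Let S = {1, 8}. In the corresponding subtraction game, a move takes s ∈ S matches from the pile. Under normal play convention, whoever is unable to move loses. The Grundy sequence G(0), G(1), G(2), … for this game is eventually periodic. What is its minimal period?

n :  0  1  2  3  4  5  6  7  8  9 10 11 12 13 14 15 16 17 18 19
G :  0  1  0  1  0  1  0  1  2  0  1  0  1  0  1  0  1  2  0  1
G(n+9) = G(n) holds for n = 0,…,7 (a full window of length max(S) = 8), so the sequence is purely periodic with period 9.

9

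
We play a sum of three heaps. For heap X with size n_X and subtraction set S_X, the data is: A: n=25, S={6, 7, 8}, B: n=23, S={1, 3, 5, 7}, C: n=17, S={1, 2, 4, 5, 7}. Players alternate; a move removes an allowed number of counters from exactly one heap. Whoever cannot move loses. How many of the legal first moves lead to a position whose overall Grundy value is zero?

Heap A, S = {6, 7, 8}:
G(0) = 0
G(1) = mex{} = 0
G(2) = mex{} = 0
G(3) = mex{} = 0
G(4) = mex{} = 0
G(5) = mex{} = 0
G(6) = mex{0} = 1
G(7) = mex{0,0} = 1
G(8) = mex{0,0,0} = 1
G(9) = mex{0,0,0} = 1
G(10) = mex{0,0,0} = 1
G(11) = mex{0,0,0} = 1
G(12) = mex{1,0,0} = 2
G(13) = mex{1,1,0} = 2
G(14) = mex{1,1,1} = 0
G(15) = mex{1,1,1} = 0
G(16) = mex{1,1,1} = 0
G(17) = mex{1,1,1} = 0
G(18) = mex{2,1,1} = 0
G(19) = mex{2,2,1} = 0
G(20) = mex{0,2,2} = 1
G(21) = mex{0,0,2} = 1
G(22) = mex{0,0,0} = 1
G(23) = mex{0,0,0} = 1
G(24) = mex{0,0,0} = 1
G(25) = mex{0,0,0} = 1
G_A(25) = 1.
Heap B, S = {1, 3, 5, 7}:
n :  0  1  2  3  4  5  6  7  8  9 10 11 12 13 14 15 16 17 18 19 20 21 22 23
G :  0  1  0  1  0  1  0  1  0  1  0  1  0  1  0  1  0  1  0  1  0  1  0  1
G_B(23) = 1.
Heap C, S = {1, 2, 4, 5, 7}:
n :  0  1  2  3  4  5  6  7  8  9 10 11 12 13 14 15 16 17
G :  0  1  2  0  1  2  0  1  2  0  1  2  0  1  2  0  1  2
G_C(17) = 2.
Combined Grundy value = 1 ⊕ 1 ⊕ 2 = 2.
A winning move leaves total XOR = 0, i.e. changes one component's Grundy value g to g ⊕ X where X is the current total.
Heap A: need g' = 1⊕2 = 3. Options: 25−6→G=0, 25−7→G=0, 25−8→G=0. Hits: 0.
Heap B: need g' = 1⊕2 = 3. Options: 23−1→G=0, 23−3→G=0, 23−5→G=0, 23−7→G=0. Hits: 0.
Heap C: need g' = 2⊕2 = 0. Options: 17−1→G=1, 17−2→G=0, 17−4→G=1, 17−5→G=0, 17−7→G=1. Hits: 2.

2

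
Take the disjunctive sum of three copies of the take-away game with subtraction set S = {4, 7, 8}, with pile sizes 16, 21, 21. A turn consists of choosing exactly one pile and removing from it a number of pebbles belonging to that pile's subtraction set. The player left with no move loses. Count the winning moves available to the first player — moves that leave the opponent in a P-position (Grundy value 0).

All piles use S = {4, 7, 8}:
n :  0  1  2  3  4  5  6  7  8  9 10 11 12 13 14 15 16 17 18 19 20 21
G :  0  0  0  0  1  1  1  1  2  2  2  2  0  0  0  0  1  1  1  1  2  2
Pile A: G(16) = 1.
Pile B: G(21) = 2.
Pile C: G(21) = 2.
Combined Grundy value = 1 ⊕ 2 ⊕ 2 = 1.
A winning move leaves total XOR = 0, i.e. changes one component's Grundy value g to g ⊕ X where X is the current total.
Pile A: need g' = 1⊕1 = 0. Options: 16−4→G=0, 16−7→G=2, 16−8→G=2. Hits: 1.
Pile B: need g' = 2⊕1 = 3. Options: 21−4→G=1, 21−7→G=0, 21−8→G=0. Hits: 0.
Pile C: need g' = 2⊕1 = 3. Options: 21−4→G=1, 21−7→G=0, 21−8→G=0. Hits: 0.

1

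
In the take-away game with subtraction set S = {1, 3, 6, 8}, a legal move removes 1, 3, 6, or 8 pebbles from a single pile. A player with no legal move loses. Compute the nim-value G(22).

n :  0  1  2  3  4  5  6  7  8  9 10 11 12 13 14 15 16 17 18 19 20 21 22
G :  0  1  0  1  0  1  2  3  2  0  1  0  1  0  1  2  3  2  0  1  0  1  0

0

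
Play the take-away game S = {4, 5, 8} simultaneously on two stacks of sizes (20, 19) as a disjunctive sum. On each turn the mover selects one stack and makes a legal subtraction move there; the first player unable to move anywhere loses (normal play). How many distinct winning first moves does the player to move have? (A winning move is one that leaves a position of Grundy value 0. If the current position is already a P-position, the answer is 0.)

All stacks use S = {4, 5, 8}:
G(0) = 0
G(1) = mex{} = 0
G(2) = mex{} = 0
G(3) = mex{} = 0
G(4) = mex{0} = 1
G(5) = mex{0,0} = 1
G(6) = mex{0,0} = 1
G(7) = mex{0,0} = 1
G(8) = mex{1,0,0} = 2
G(9) = mex{1,1,0} = 2
G(10) = mex{1,1,0} = 2
G(11) = mex{1,1,0} = 2
G(12) = mex{2,1,1} = 0
G(13) = mex{2,2,1} = 0
G(14) = mex{2,2,1} = 0
G(15) = mex{2,2,1} = 0
G(16) = mex{0,2,2} = 1
G(17) = mex{0,0,2} = 1
G(18) = mex{0,0,2} = 1
G(19) = mex{0,0,2} = 1
G(20) = mex{1,0,0} = 2
Stack A: G(20) = 2.
Stack B: G(19) = 1.
Combined Grundy value = 2 ⊕ 1 = 3.
A winning move leaves total XOR = 0, i.e. changes one component's Grundy value g to g ⊕ X where X is the current total.
Stack A: need g' = 2⊕3 = 1. Options: 20−4→G=1, 20−5→G=0, 20−8→G=0. Hits: 1.
Stack B: need g' = 1⊕3 = 2. Options: 19−4→G=0, 19−5→G=0, 19−8→G=2. Hits: 1.

2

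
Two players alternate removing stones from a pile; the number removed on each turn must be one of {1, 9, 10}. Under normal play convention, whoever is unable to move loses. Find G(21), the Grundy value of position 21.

0

n :  0  1  2  3  4  5  6  7  8  9 10 11 12 13 14 15 16 17 18 19 20 21
G :  0  1  0  1  0  1  0  1  0  1  2  3  2  3  2  3  2  3  2  0  1  0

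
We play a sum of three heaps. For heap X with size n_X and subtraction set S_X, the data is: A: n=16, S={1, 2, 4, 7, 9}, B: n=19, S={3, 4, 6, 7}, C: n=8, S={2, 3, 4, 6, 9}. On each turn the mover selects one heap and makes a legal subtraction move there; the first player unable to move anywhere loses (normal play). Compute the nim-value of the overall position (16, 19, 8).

Heap A, S = {1, 2, 4, 7, 9}:
n :  0  1  2  3  4  5  6  7  8  9 10 11 12 13 14 15 16
G :  0  1  2  0  1  2  0  1  2  3  4  0  1  2  0  1  2
G_A(16) = 2.
Heap B, S = {3, 4, 6, 7}:
n :  0  1  2  3  4  5  6  7  8  9 10 11 12 13 14 15 16 17 18 19
G :  0  0  0  1  1  1  2  2  2  3  0  0  0  1  1  1  2  2  2  3
G_B(19) = 3.
Heap C, S = {2, 3, 4, 6, 9}:
n : 0 1 2 3 4 5 6 7 8
G : 0 0 1 1 2 2 3 3 0
G_C(8) = 0.
Combined Grundy value = 2 ⊕ 3 ⊕ 0 = 1.

1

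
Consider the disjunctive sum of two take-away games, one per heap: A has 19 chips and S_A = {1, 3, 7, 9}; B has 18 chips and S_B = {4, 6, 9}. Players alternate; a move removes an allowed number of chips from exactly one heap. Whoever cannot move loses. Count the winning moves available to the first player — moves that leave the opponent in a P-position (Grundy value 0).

Heap A, S = {1, 3, 7, 9}:
n :  0  1  2  3  4  5  6  7  8  9 10 11 12 13 14 15 16 17 18 19
G :  0  1  0  1  0  1  0  1  0  1  0  1  0  1  0  1  0  1  0  1
G_A(19) = 1.
Heap B, S = {4, 6, 9}:
G(0) = 0
G(1) = mex{} = 0
G(2) = mex{} = 0
G(3) = mex{} = 0
G(4) = mex{0} = 1
G(5) = mex{0} = 1
G(6) = mex{0,0} = 1
G(7) = mex{0,0} = 1
G(8) = mex{1,0} = 2
G(9) = mex{1,0,0} = 2
G(10) = mex{1,1,0} = 2
G(11) = mex{1,1,0} = 2
G(12) = mex{2,1,0} = 3
G(13) = mex{2,1,1} = 0
G(14) = mex{2,2,1} = 0
G(15) = mex{2,2,1} = 0
G(16) = mex{3,2,1} = 0
G(17) = mex{0,2,2} = 1
G(18) = mex{0,3,2} = 1
G_B(18) = 1.
Combined Grundy value = 1 ⊕ 1 = 0.
A winning move leaves total XOR = 0, i.e. changes one component's Grundy value g to g ⊕ X where X is the current total.
Heap A: target g' = 1⊕0 = 1, but every legal move changes the Grundy value (mex property), so 0 moves.
Heap B: target g' = 1⊕0 = 1, but every legal move changes the Grundy value (mex property), so 0 moves.

0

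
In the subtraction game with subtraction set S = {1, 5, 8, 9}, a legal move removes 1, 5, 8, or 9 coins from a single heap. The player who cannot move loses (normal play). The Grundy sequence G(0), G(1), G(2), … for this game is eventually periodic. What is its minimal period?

n :  0  1  2  3  4  5  6  7  8  9 10 11 12 13 14 15 16 17 18 19 20 21 22 23 24 25 26 27 28 29 30 31 32 33
G :  0  1  0  1  0  1  0  1  2  3  2  3  2  3  2  3  0  1  0  1  0  1  0  1  2  3  2  3  2  3  2  3  0  1
G(n+16) = G(n) holds for n = 0,…,8 (a full window of length max(S) = 9), so the sequence is purely periodic with period 16.

16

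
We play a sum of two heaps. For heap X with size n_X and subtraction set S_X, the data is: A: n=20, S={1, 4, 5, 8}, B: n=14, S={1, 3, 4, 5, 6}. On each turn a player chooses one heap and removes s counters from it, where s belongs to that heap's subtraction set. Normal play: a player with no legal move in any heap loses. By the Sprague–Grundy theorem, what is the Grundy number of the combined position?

Heap A, S = {1, 4, 5, 8}:
n :  0  1  2  3  4  5  6  7  8  9 10 11 12 13 14 15 16 17 18 19 20
G :  0  1  0  1  2  3  2  3  4  0  1  0  1  2  3  2  3  4  0  1  0
G_A(20) = 0.
Heap B, S = {1, 3, 4, 5, 6}:
n :  0  1  2  3  4  5  6  7  8  9 10 11 12 13 14
G :  0  1  0  1  2  3  2  3  4  0  1  0  1  2  3
G_B(14) = 3.
Combined Grundy value = 0 ⊕ 3 = 3.

3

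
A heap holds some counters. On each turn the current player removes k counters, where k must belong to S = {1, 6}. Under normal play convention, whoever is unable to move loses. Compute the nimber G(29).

G(0) = 0
G(1) = mex{0} = 1
G(2) = mex{1} = 0
G(3) = mex{0} = 1
G(4) = mex{1} = 0
G(5) = mex{0} = 1
G(6) = mex{1,0} = 2
G(7) = mex{2,1} = 0
G(8) = mex{0,0} = 1
G(9) = mex{1,1} = 0
G(10) = mex{0,0} = 1
G(11) = mex{1,1} = 0
G(12) = mex{0,2} = 1
G(13) = mex{1,0} = 2
G(14) = mex{2,1} = 0
G(15) = mex{0,0} = 1
G(16) = mex{1,1} = 0
G(17) = mex{0,0} = 1
G(18) = mex{1,1} = 0
G(19) = mex{0,2} = 1
G(20) = mex{1,0} = 2
G(21) = mex{2,1} = 0
G(22) = mex{0,0} = 1
G(23) = mex{1,1} = 0
G(24) = mex{0,0} = 1
G(25) = mex{1,1} = 0
G(26) = mex{0,2} = 1
G(27) = mex{1,0} = 2
G(28) = mex{2,1} = 0
G(29) = mex{0,0} = 1

1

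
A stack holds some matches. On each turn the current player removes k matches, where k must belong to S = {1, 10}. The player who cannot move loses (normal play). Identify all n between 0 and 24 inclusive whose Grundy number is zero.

0, 2, 4, 6, 8, 11, 13, 15, 17, 19, 22, 24

G(0) = 0
G(1) = mex{0} = 1
G(2) = mex{1} = 0
G(3) = mex{0} = 1
G(4) = mex{1} = 0
G(5) = mex{0} = 1
G(6) = mex{1} = 0
G(7) = mex{0} = 1
G(8) = mex{1} = 0
G(9) = mex{0} = 1
G(10) = mex{1,0} = 2
G(11) = mex{2,1} = 0
G(12) = mex{0,0} = 1
G(13) = mex{1,1} = 0
G(14) = mex{0,0} = 1
G(15) = mex{1,1} = 0
G(16) = mex{0,0} = 1
G(17) = mex{1,1} = 0
G(18) = mex{0,0} = 1
G(19) = mex{1,1} = 0
G(20) = mex{0,2} = 1
G(21) = mex{1,0} = 2
G(22) = mex{2,1} = 0
G(23) = mex{0,0} = 1
G(24) = mex{1,1} = 0
P-positions are exactly the n with G(n) = 0.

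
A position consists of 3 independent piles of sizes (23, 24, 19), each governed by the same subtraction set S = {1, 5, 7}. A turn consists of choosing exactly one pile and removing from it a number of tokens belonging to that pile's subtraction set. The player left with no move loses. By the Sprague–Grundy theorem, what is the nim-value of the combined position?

All piles use S = {1, 5, 7}:
G(0) = 0
G(1) = mex{0} = 1
G(2) = mex{1} = 0
G(3) = mex{0} = 1
G(4) = mex{1} = 0
G(5) = mex{0,0} = 1
G(6) = mex{1,1} = 0
G(7) = mex{0,0,0} = 1
G(8) = mex{1,1,1} = 0
G(9) = mex{0,0,0} = 1
G(10) = mex{1,1,1} = 0
G(11) = mex{0,0,0} = 1
G(12) = mex{1,1,1} = 0
G(13) = mex{0,0,0} = 1
G(14) = mex{1,1,1} = 0
G(15) = mex{0,0,0} = 1
G(16) = mex{1,1,1} = 0
G(17) = mex{0,0,0} = 1
G(18) = mex{1,1,1} = 0
G(19) = mex{0,0,0} = 1
G(20) = mex{1,1,1} = 0
G(21) = mex{0,0,0} = 1
G(22) = mex{1,1,1} = 0
G(23) = mex{0,0,0} = 1
G(24) = mex{1,1,1} = 0
Pile A: G(23) = 1.
Pile B: G(24) = 0.
Pile C: G(19) = 1.
Combined Grundy value = 1 ⊕ 0 ⊕ 1 = 0.

0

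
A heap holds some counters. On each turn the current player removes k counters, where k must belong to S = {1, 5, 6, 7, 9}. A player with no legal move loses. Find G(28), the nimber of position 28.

n :  0  1  2  3  4  5  6  7  8  9 10 11 12 13 14 15 16 17 18 19 20 21 22 23 24 25 26 27 28
G :  0  1  0  1  0  1  2  3  2  3  2  3  0  1  0  1  0  1  2  3  2  3  2  3  0  1  0  1  0

0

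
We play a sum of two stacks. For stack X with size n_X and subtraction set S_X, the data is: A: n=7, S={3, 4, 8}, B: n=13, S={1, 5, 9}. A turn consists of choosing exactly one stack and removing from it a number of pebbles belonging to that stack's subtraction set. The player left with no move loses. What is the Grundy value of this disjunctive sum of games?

Stack A, S = {3, 4, 8}:
n : 0 1 2 3 4 5 6 7
G : 0 0 0 1 1 1 2 0
G_A(7) = 0.
Stack B, S = {1, 5, 9}:
G(0) = 0
G(1) = mex{0} = 1
G(2) = mex{1} = 0
G(3) = mex{0} = 1
G(4) = mex{1} = 0
G(5) = mex{0,0} = 1
G(6) = mex{1,1} = 0
G(7) = mex{0,0} = 1
G(8) = mex{1,1} = 0
G(9) = mex{0,0,0} = 1
G(10) = mex{1,1,1} = 0
G(11) = mex{0,0,0} = 1
G(12) = mex{1,1,1} = 0
G(13) = mex{0,0,0} = 1
G_B(13) = 1.
Combined Grundy value = 0 ⊕ 1 = 1.

1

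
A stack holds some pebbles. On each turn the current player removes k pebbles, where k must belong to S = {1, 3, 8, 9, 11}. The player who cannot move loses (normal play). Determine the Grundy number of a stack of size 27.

3

G(0) = 0
G(1) = mex{0} = 1
G(2) = mex{1} = 0
G(3) = mex{0,0} = 1
G(4) = mex{1,1} = 0
G(5) = mex{0,0} = 1
G(6) = mex{1,1} = 0
G(7) = mex{0,0} = 1
G(8) = mex{1,1,0} = 2
G(9) = mex{2,0,1,0} = 3
G(10) = mex{3,1,0,1} = 2
G(11) = mex{2,2,1,0,0} = 3
G(12) = mex{3,3,0,1,1} = 2
G(13) = mex{2,2,1,0,0} = 3
G(14) = mex{3,3,0,1,1} = 2
G(15) = mex{2,2,1,0,0} = 3
G(16) = mex{3,3,2,1,1} = 0
G(17) = mex{0,2,3,2,0} = 1
G(18) = mex{1,3,2,3,1} = 0
G(19) = mex{0,0,3,2,2} = 1
G(20) = mex{1,1,2,3,3} = 0
G(21) = mex{0,0,3,2,2} = 1
G(22) = mex{1,1,2,3,3} = 0
G(23) = mex{0,0,3,2,2} = 1
G(24) = mex{1,1,0,3,3} = 2
G(25) = mex{2,0,1,0,2} = 3
G(26) = mex{3,1,0,1,3} = 2
G(27) = mex{2,2,1,0,0} = 3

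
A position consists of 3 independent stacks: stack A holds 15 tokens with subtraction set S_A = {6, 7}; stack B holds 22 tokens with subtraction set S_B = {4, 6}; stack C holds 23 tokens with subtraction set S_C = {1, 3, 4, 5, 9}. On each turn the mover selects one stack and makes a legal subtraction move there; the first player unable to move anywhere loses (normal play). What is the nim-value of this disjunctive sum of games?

Stack A, S = {6, 7}:
G(0) = 0
G(1) = mex{} = 0
G(2) = mex{} = 0
G(3) = mex{} = 0
G(4) = mex{} = 0
G(5) = mex{} = 0
G(6) = mex{0} = 1
G(7) = mex{0,0} = 1
G(8) = mex{0,0} = 1
G(9) = mex{0,0} = 1
G(10) = mex{0,0} = 1
G(11) = mex{0,0} = 1
G(12) = mex{1,0} = 2
G(13) = mex{1,1} = 0
G(14) = mex{1,1} = 0
G(15) = mex{1,1} = 0
G_A(15) = 0.
Stack B, S = {4, 6}:
G(0) = 0
G(1) = mex{} = 0
G(2) = mex{} = 0
G(3) = mex{} = 0
G(4) = mex{0} = 1
G(5) = mex{0} = 1
G(6) = mex{0,0} = 1
G(7) = mex{0,0} = 1
G(8) = mex{1,0} = 2
G(9) = mex{1,0} = 2
G(10) = mex{1,1} = 0
G(11) = mex{1,1} = 0
G(12) = mex{2,1} = 0
G(13) = mex{2,1} = 0
G(14) = mex{0,2} = 1
G(15) = mex{0,2} = 1
G(16) = mex{0,0} = 1
G(17) = mex{0,0} = 1
G(18) = mex{1,0} = 2
G(19) = mex{1,0} = 2
G(20) = mex{1,1} = 0
G(21) = mex{1,1} = 0
G(22) = mex{2,1} = 0
G_B(22) = 0.
Stack C, S = {1, 3, 4, 5, 9}:
n :  0  1  2  3  4  5  6  7  8  9 10 11 12 13 14 15 16 17 18 19 20 21 22 23
G :  0  1  0  1  2  3  2  3  0  1  0  1  2  3  2  3  0  1  0  1  2  3  2  3
G_C(23) = 3.
Combined Grundy value = 0 ⊕ 0 ⊕ 3 = 3.

3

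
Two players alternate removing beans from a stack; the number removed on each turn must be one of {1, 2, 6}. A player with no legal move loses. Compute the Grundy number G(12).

n :  0  1  2  3  4  5  6  7  8  9 10 11 12
G :  0  1  2  0  1  2  3  0  1  2  0  1  2

2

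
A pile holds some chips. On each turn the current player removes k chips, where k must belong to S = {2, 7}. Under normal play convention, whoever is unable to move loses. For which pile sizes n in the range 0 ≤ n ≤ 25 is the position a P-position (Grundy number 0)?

n :  0  1  2  3  4  5  6  7  8  9 10 11 12 13 14 15 16 17 18 19 20 21 22 23 24 25
G :  0  0  1  1  0  0  1  1  2  0  0  1  1  0  0  1  1  2  0  0  1  1  0  0  1  1
P-positions are exactly the n with G(n) = 0.

0, 1, 4, 5, 9, 10, 13, 14, 18, 19, 22, 23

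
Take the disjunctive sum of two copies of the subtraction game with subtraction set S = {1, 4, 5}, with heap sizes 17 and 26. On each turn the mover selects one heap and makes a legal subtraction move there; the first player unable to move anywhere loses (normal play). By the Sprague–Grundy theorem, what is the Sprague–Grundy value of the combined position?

1

All heaps use S = {1, 4, 5}:
n :  0  1  2  3  4  5  6  7  8  9 10 11 12 13 14 15 16 17 18 19 20 21 22 23 24 25 26
G :  0  1  0  1  2  3  2  3  0  1  0  1  2  3  2  3  0  1  0  1  2  3  2  3  0  1  0
Heap A: G(17) = 1.
Heap B: G(26) = 0.
Combined Grundy value = 1 ⊕ 0 = 1.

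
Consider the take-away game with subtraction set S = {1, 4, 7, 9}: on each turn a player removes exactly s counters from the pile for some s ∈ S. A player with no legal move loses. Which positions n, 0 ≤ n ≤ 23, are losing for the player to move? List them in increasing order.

0, 2, 5, 8, 10, 13, 16, 18, 21

n :  0  1  2  3  4  5  6  7  8  9 10 11 12 13 14 15 16 17 18 19 20 21 22 23
G :  0  1  0  1  2  0  1  2  0  1  0  1  2  0  1  2  0  1  0  1  2  0  1  2
P-positions are exactly the n with G(n) = 0.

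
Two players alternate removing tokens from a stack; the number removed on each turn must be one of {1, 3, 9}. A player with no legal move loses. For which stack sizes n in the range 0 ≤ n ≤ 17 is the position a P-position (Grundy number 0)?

G(0) = 0
G(1) = mex{0} = 1
G(2) = mex{1} = 0
G(3) = mex{0,0} = 1
G(4) = mex{1,1} = 0
G(5) = mex{0,0} = 1
G(6) = mex{1,1} = 0
G(7) = mex{0,0} = 1
G(8) = mex{1,1} = 0
G(9) = mex{0,0,0} = 1
G(10) = mex{1,1,1} = 0
G(11) = mex{0,0,0} = 1
G(12) = mex{1,1,1} = 0
G(13) = mex{0,0,0} = 1
G(14) = mex{1,1,1} = 0
G(15) = mex{0,0,0} = 1
G(16) = mex{1,1,1} = 0
G(17) = mex{0,0,0} = 1
P-positions are exactly the n with G(n) = 0.

0, 2, 4, 6, 8, 10, 12, 14, 16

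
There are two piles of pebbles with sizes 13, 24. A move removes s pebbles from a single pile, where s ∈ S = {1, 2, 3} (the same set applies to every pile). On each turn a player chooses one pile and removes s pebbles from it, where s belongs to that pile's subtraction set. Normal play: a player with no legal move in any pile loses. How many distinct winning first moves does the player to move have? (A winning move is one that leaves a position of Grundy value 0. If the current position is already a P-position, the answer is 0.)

2

All piles use S = {1, 2, 3}:
G(0) = 0
G(1) = mex{0} = 1
G(2) = mex{1,0} = 2
G(3) = mex{2,1,0} = 3
G(4) = mex{3,2,1} = 0
G(5) = mex{0,3,2} = 1
G(6) = mex{1,0,3} = 2
G(7) = mex{2,1,0} = 3
G(8) = mex{3,2,1} = 0
G(9) = mex{0,3,2} = 1
G(10) = mex{1,0,3} = 2
G(11) = mex{2,1,0} = 3
G(12) = mex{3,2,1} = 0
G(13) = mex{0,3,2} = 1
G(14) = mex{1,0,3} = 2
G(15) = mex{2,1,0} = 3
G(16) = mex{3,2,1} = 0
G(17) = mex{0,3,2} = 1
G(18) = mex{1,0,3} = 2
G(19) = mex{2,1,0} = 3
G(20) = mex{3,2,1} = 0
G(21) = mex{0,3,2} = 1
G(22) = mex{1,0,3} = 2
G(23) = mex{2,1,0} = 3
G(24) = mex{3,2,1} = 0
Pile A: G(13) = 1.
Pile B: G(24) = 0.
Combined Grundy value = 1 ⊕ 0 = 1.
A winning move leaves total XOR = 0, i.e. changes one component's Grundy value g to g ⊕ X where X is the current total.
Pile A: need g' = 1⊕1 = 0. Options: 13−1→G=0, 13−2→G=3, 13−3→G=2. Hits: 1.
Pile B: need g' = 0⊕1 = 1. Options: 24−1→G=3, 24−2→G=2, 24−3→G=1. Hits: 1.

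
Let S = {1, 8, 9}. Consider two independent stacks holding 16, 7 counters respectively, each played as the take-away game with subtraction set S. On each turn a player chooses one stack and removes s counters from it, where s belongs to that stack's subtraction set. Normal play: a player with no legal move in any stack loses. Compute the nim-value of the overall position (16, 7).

1

All stacks use S = {1, 8, 9}:
G(0) = 0
G(1) = mex{0} = 1
G(2) = mex{1} = 0
G(3) = mex{0} = 1
G(4) = mex{1} = 0
G(5) = mex{0} = 1
G(6) = mex{1} = 0
G(7) = mex{0} = 1
G(8) = mex{1,0} = 2
G(9) = mex{2,1,0} = 3
G(10) = mex{3,0,1} = 2
G(11) = mex{2,1,0} = 3
G(12) = mex{3,0,1} = 2
G(13) = mex{2,1,0} = 3
G(14) = mex{3,0,1} = 2
G(15) = mex{2,1,0} = 3
G(16) = mex{3,2,1} = 0
Stack A: G(16) = 0.
Stack B: G(7) = 1.
Combined Grundy value = 0 ⊕ 1 = 1.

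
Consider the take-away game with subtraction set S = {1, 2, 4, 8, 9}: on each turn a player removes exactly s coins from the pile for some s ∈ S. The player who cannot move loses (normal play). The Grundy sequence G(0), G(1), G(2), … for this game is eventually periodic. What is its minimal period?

13

n :  0  1  2  3  4  5  6  7  8  9 10 11 12 13 14 15 16 17 18 19 20 21 22 23 24 25 26 27
G :  0  1  2  0  1  2  0  1  2  3  4  5  3  0  1  2  0  1  2  0  1  2  3  4  5  3  0  1
G(n+13) = G(n) holds for n = 0,…,8 (a full window of length max(S) = 9), so the sequence is purely periodic with period 13.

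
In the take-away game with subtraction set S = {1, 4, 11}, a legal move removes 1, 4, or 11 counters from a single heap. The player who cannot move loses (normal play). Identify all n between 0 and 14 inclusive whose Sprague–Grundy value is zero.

G(0) = 0
G(1) = mex{0} = 1
G(2) = mex{1} = 0
G(3) = mex{0} = 1
G(4) = mex{1,0} = 2
G(5) = mex{2,1} = 0
G(6) = mex{0,0} = 1
G(7) = mex{1,1} = 0
G(8) = mex{0,2} = 1
G(9) = mex{1,0} = 2
G(10) = mex{2,1} = 0
G(11) = mex{0,0,0} = 1
G(12) = mex{1,1,1} = 0
G(13) = mex{0,2,0} = 1
G(14) = mex{1,0,1} = 2
P-positions are exactly the n with G(n) = 0.

0, 2, 5, 7, 10, 12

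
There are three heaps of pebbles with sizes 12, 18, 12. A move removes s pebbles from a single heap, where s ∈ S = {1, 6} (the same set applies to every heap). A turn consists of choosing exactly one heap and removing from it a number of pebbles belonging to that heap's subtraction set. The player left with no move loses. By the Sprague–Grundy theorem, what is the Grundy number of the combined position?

0

All heaps use S = {1, 6}:
G(0) = 0
G(1) = mex{0} = 1
G(2) = mex{1} = 0
G(3) = mex{0} = 1
G(4) = mex{1} = 0
G(5) = mex{0} = 1
G(6) = mex{1,0} = 2
G(7) = mex{2,1} = 0
G(8) = mex{0,0} = 1
G(9) = mex{1,1} = 0
G(10) = mex{0,0} = 1
G(11) = mex{1,1} = 0
G(12) = mex{0,2} = 1
G(13) = mex{1,0} = 2
G(14) = mex{2,1} = 0
G(15) = mex{0,0} = 1
G(16) = mex{1,1} = 0
G(17) = mex{0,0} = 1
G(18) = mex{1,1} = 0
Heap A: G(12) = 1.
Heap B: G(18) = 0.
Heap C: G(12) = 1.
Combined Grundy value = 1 ⊕ 0 ⊕ 1 = 0.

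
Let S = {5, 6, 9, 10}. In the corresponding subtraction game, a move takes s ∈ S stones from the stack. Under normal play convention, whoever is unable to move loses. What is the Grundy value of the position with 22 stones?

G(0) = 0
G(1) = mex{} = 0
G(2) = mex{} = 0
G(3) = mex{} = 0
G(4) = mex{} = 0
G(5) = mex{0} = 1
G(6) = mex{0,0} = 1
G(7) = mex{0,0} = 1
G(8) = mex{0,0} = 1
G(9) = mex{0,0,0} = 1
G(10) = mex{1,0,0,0} = 2
G(11) = mex{1,1,0,0} = 2
G(12) = mex{1,1,0,0} = 2
G(13) = mex{1,1,0,0} = 2
G(14) = mex{1,1,1,0} = 2
G(15) = mex{2,1,1,1} = 0
G(16) = mex{2,2,1,1} = 0
G(17) = mex{2,2,1,1} = 0
G(18) = mex{2,2,1,1} = 0
G(19) = mex{2,2,2,1} = 0
G(20) = mex{0,2,2,2} = 1
G(21) = mex{0,0,2,2} = 1
G(22) = mex{0,0,2,2} = 1

1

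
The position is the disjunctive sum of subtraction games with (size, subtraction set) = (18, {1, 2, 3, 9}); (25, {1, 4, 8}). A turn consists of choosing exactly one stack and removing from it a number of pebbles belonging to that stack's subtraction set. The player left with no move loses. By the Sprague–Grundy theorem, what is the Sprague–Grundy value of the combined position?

Stack A, S = {1, 2, 3, 9}:
G(0) = 0
G(1) = mex{0} = 1
G(2) = mex{1,0} = 2
G(3) = mex{2,1,0} = 3
G(4) = mex{3,2,1} = 0
G(5) = mex{0,3,2} = 1
G(6) = mex{1,0,3} = 2
G(7) = mex{2,1,0} = 3
G(8) = mex{3,2,1} = 0
G(9) = mex{0,3,2,0} = 1
G(10) = mex{1,0,3,1} = 2
G(11) = mex{2,1,0,2} = 3
G(12) = mex{3,2,1,3} = 0
G(13) = mex{0,3,2,0} = 1
G(14) = mex{1,0,3,1} = 2
G(15) = mex{2,1,0,2} = 3
G(16) = mex{3,2,1,3} = 0
G(17) = mex{0,3,2,0} = 1
G(18) = mex{1,0,3,1} = 2
G_A(18) = 2.
Stack B, S = {1, 4, 8}:
G(0) = 0
G(1) = mex{0} = 1
G(2) = mex{1} = 0
G(3) = mex{0} = 1
G(4) = mex{1,0} = 2
G(5) = mex{2,1} = 0
G(6) = mex{0,0} = 1
G(7) = mex{1,1} = 0
G(8) = mex{0,2,0} = 1
G(9) = mex{1,0,1} = 2
G(10) = mex{2,1,0} = 3
G(11) = mex{3,0,1} = 2
G(12) = mex{2,1,2} = 0
G(13) = mex{0,2,0} = 1
G(14) = mex{1,3,1} = 0
G(15) = mex{0,2,0} = 1
G(16) = mex{1,0,1} = 2
G(17) = mex{2,1,2} = 0
G(18) = mex{0,0,3} = 1
G(19) = mex{1,1,2} = 0
G(20) = mex{0,2,0} = 1
G(21) = mex{1,0,1} = 2
G(22) = mex{2,1,0} = 3
G(23) = mex{3,0,1} = 2
G(24) = mex{2,1,2} = 0
G(25) = mex{0,2,0} = 1
G_B(25) = 1.
Combined Grundy value = 2 ⊕ 1 = 3.

3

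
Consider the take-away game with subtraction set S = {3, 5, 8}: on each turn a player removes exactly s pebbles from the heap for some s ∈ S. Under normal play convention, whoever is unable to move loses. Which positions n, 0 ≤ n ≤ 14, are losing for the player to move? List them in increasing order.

n :  0  1  2  3  4  5  6  7  8  9 10 11 12 13 14
G :  0  0  0  1  1  1  2  2  2  3  3  0  0  0  1
P-positions are exactly the n with G(n) = 0.

0, 1, 2, 11, 12, 13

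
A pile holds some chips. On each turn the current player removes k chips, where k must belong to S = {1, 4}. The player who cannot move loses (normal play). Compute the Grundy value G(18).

n :  0  1  2  3  4  5  6  7  8  9 10 11 12 13 14 15 16 17 18
G :  0  1  0  1  2  0  1  0  1  2  0  1  0  1  2  0  1  0  1

1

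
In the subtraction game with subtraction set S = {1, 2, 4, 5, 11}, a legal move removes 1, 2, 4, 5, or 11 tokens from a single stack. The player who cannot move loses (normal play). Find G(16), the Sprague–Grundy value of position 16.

1

n :  0  1  2  3  4  5  6  7  8  9 10 11 12 13 14 15 16
G :  0  1  2  0  1  2  0  1  2  0  1  2  0  1  2  0  1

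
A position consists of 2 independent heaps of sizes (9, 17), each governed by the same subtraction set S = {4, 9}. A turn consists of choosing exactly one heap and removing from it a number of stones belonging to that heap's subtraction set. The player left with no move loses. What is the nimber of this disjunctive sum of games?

All heaps use S = {4, 9}:
n :  0  1  2  3  4  5  6  7  8  9 10 11 12 13 14 15 16 17
G :  0  0  0  0  1  1  1  1  0  2  2  2  1  0  0  0  0  1
Heap A: G(9) = 2.
Heap B: G(17) = 1.
Combined Grundy value = 2 ⊕ 1 = 3.

3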